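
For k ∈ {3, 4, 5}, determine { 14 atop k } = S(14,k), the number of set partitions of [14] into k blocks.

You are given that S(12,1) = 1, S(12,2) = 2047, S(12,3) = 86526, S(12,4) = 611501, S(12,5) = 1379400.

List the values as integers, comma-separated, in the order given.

788970, 10391745, 40075035

i=13: T(13,2)=1+2·2047=4095 | T(13,3)=2047+3·86526=261625 | T(13,4)=86526+4·611501=2532530 | T(13,5)=611501+5·1379400=7508501
i=14: T(14,3)=4095+3·261625=788970 | T(14,4)=261625+4·2532530=10391745 | T(14,5)=2532530+5·7508501=40075035
Read S(14,3) = 788970, S(14,4) = 10391745, S(14,5) = 40075035.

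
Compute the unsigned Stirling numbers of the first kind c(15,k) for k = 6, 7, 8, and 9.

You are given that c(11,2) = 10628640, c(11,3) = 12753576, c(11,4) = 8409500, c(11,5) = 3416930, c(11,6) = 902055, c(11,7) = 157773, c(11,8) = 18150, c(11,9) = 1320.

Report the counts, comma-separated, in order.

r12: T_12,3=11×12753576+10628640=150917976; T_12,4=11×8409500+12753576=105258076; T_12,5=11×3416930+8409500=45995730; T_12,6=11×902055+3416930=13339535; T_12,7=11×157773+902055=2637558; T_12,8=11×18150+157773=357423; T_12,9=11×1320+18150=32670
r13: T_13,4=12×105258076+150917976=1414014888; T_13,5=12×45995730+105258076=657206836; T_13,6=12×13339535+45995730=206070150; T_13,7=12×2637558+13339535=44990231; T_13,8=12×357423+2637558=6926634; T_13,9=12×32670+357423=749463
r14: T_14,5=13×657206836+1414014888=9957703756; T_14,6=13×206070150+657206836=3336118786; T_14,7=13×44990231+206070150=790943153; T_14,8=13×6926634+44990231=135036473; T_14,9=13×749463+6926634=16669653
r15: T_15,6=14×3336118786+9957703756=56663366760; T_15,7=14×790943153+3336118786=14409322928; T_15,8=14×135036473+790943153=2681453775; T_15,9=14×16669653+135036473=368411615
Read c(15,6) = 56663366760, c(15,7) = 14409322928, c(15,8) = 2681453775, c(15,9) = 368411615.

56663366760, 14409322928, 2681453775, 368411615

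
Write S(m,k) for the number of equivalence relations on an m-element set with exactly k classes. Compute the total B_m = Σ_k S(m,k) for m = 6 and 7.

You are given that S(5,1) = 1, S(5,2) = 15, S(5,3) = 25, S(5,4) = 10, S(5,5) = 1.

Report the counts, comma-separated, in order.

203, 877

i=6: T(6,1)=0+1·1=1 | T(6,2)=1+2·15=31 | T(6,3)=15+3·25=90 | T(6,4)=25+4·10=65 | T(6,5)=10+5·1=15 | T(6,6)=1+6·0=1
i=7: T(7,1)=0+1·1=1 | T(7,2)=1+2·31=63 | T(7,3)=31+3·90=301 | T(7,4)=90+4·65=350 | T(7,5)=65+5·15=140 | T(7,6)=15+6·1=21 | T(7,7)=1+7·0=1
B_6 = ΣS(6,k) = 1+31+90+65+15+1 = 203
B_7 = ΣS(7,k) = 1+63+301+350+140+21+1 = 877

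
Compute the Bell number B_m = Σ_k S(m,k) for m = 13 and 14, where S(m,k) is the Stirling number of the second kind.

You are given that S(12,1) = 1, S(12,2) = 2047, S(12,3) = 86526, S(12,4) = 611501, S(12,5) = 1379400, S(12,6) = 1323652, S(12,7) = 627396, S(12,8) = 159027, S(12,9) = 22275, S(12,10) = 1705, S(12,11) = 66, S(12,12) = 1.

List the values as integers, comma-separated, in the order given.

27644437, 190899322

[13] T[13,1]:1*1+0=1 · T[13,2]:2*2047+1=4095 · T[13,3]:3*86526+2047=261625 · T[13,4]:4*611501+86526=2532530 · T[13,5]:5*1379400+611501=7508501 · T[13,6]:6*1323652+1379400=9321312 · T[13,7]:7*627396+1323652=5715424 · T[13,8]:8*159027+627396=1899612 · T[13,9]:9*22275+159027=359502 · T[13,10]:10*1705+22275=39325 · T[13,11]:11*66+1705=2431 · T[13,12]:12*1+66=78 · T[13,13]:13*0+1=1
[14] T[14,1]:1*1+0=1 · T[14,2]:2*4095+1=8191 · T[14,3]:3*261625+4095=788970 · T[14,4]:4*2532530+261625=10391745 · T[14,5]:5*7508501+2532530=40075035 · T[14,6]:6*9321312+7508501=63436373 · T[14,7]:7*5715424+9321312=49329280 · T[14,8]:8*1899612+5715424=20912320 · T[14,9]:9*359502+1899612=5135130 · T[14,10]:10*39325+359502=752752 · T[14,11]:11*2431+39325=66066 · T[14,12]:12*78+2431=3367 · T[14,13]:13*1+78=91 · T[14,14]:14*0+1=1
B_13 = ΣS(13,k) = 1+4095+261625+2532530+7508501+9321312+5715424+1899612+359502+39325+2431+78+1 = 27644437
B_14 = ΣS(14,k) = 1+8191+788970+10391745+40075035+63436373+49329280+20912320+5135130+752752+66066+3367+91+1 = 190899322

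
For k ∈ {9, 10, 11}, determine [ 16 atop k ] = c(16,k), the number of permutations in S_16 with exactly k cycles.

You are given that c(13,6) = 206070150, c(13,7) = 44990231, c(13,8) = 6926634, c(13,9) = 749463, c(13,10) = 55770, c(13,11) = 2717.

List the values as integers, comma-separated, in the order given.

8207628000, 928095740, 78558480

[14] T[14,7]:13*44990231+206070150=790943153 · T[14,8]:13*6926634+44990231=135036473 · T[14,9]:13*749463+6926634=16669653 · T[14,10]:13*55770+749463=1474473 · T[14,11]:13*2717+55770=91091
[15] T[15,8]:14*135036473+790943153=2681453775 · T[15,9]:14*16669653+135036473=368411615 · T[15,10]:14*1474473+16669653=37312275 · T[15,11]:14*91091+1474473=2749747
[16] T[16,9]:15*368411615+2681453775=8207628000 · T[16,10]:15*37312275+368411615=928095740 · T[16,11]:15*2749747+37312275=78558480
Read c(16,9) = 8207628000, c(16,10) = 928095740, c(16,11) = 78558480.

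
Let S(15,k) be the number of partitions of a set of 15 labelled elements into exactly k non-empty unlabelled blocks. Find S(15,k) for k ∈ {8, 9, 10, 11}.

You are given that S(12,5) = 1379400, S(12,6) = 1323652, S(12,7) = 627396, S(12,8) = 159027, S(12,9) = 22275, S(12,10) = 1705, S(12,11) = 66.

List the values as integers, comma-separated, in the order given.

row 13: T[13][6]=6·1323652+1379400=9321312  T[13][7]=7·627396+1323652=5715424  T[13][8]=8·159027+627396=1899612  T[13][9]=9·22275+159027=359502  T[13][10]=10·1705+22275=39325  T[13][11]=11·66+1705=2431
row 14: T[14][7]=7·5715424+9321312=49329280  T[14][8]=8·1899612+5715424=20912320  T[14][9]=9·359502+1899612=5135130  T[14][10]=10·39325+359502=752752  T[14][11]=11·2431+39325=66066
row 15: T[15][8]=8·20912320+49329280=216627840  T[15][9]=9·5135130+20912320=67128490  T[15][10]=10·752752+5135130=12662650  T[15][11]=11·66066+752752=1479478
Read S(15,8) = 216627840, S(15,9) = 67128490, S(15,10) = 12662650, S(15,11) = 1479478.

216627840, 67128490, 12662650, 1479478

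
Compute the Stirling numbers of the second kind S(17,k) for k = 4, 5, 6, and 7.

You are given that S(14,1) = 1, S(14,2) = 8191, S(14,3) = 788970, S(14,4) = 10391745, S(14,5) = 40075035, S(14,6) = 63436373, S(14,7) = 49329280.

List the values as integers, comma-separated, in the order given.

694337290, 5652751651, 17505749898, 25708104786

[15] T[15,2]:2*8191+1=16383 · T[15,3]:3*788970+8191=2375101 · T[15,4]:4*10391745+788970=42355950 · T[15,5]:5*40075035+10391745=210766920 · T[15,6]:6*63436373+40075035=420693273 · T[15,7]:7*49329280+63436373=408741333
[16] T[16,3]:3*2375101+16383=7141686 · T[16,4]:4*42355950+2375101=171798901 · T[16,5]:5*210766920+42355950=1096190550 · T[16,6]:6*420693273+210766920=2734926558 · T[16,7]:7*408741333+420693273=3281882604
[17] T[17,4]:4*171798901+7141686=694337290 · T[17,5]:5*1096190550+171798901=5652751651 · T[17,6]:6*2734926558+1096190550=17505749898 · T[17,7]:7*3281882604+2734926558=25708104786
Read S(17,4) = 694337290, S(17,5) = 5652751651, S(17,6) = 17505749898, S(17,7) = 25708104786.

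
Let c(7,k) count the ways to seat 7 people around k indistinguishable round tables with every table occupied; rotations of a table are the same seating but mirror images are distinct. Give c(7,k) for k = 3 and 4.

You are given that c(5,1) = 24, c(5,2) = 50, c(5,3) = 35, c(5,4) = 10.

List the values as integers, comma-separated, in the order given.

1624, 735

row 6: T[6][2]=5·50+24=274  T[6][3]=5·35+50=225  T[6][4]=5·10+35=85
row 7: T[7][3]=6·225+274=1624  T[7][4]=6·85+225=735
Read c(7,3) = 1624, c(7,4) = 735.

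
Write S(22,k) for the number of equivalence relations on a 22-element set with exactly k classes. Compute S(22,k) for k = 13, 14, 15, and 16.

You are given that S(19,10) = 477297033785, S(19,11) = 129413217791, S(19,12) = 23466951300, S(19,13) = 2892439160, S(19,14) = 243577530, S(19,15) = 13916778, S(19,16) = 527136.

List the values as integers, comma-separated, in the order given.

r20: T_20,11=11×129413217791+477297033785=1900842429486; T_20,12=12×23466951300+129413217791=411016633391; T_20,13=13×2892439160+23466951300=61068660380; T_20,14=14×243577530+2892439160=6302524580; T_20,15=15×13916778+243577530=452329200; T_20,16=16×527136+13916778=22350954
r21: T_21,12=12×411016633391+1900842429486=6833042030178; T_21,13=13×61068660380+411016633391=1204909218331; T_21,14=14×6302524580+61068660380=149304004500; T_21,15=15×452329200+6302524580=13087462580; T_21,16=16×22350954+452329200=809944464
r22: T_22,13=13×1204909218331+6833042030178=22496861868481; T_22,14=14×149304004500+1204909218331=3295165281331; T_22,15=15×13087462580+149304004500=345615943200; T_22,16=16×809944464+13087462580=26046574004
Read S(22,13) = 22496861868481, S(22,14) = 3295165281331, S(22,15) = 345615943200, S(22,16) = 26046574004.

22496861868481, 3295165281331, 345615943200, 26046574004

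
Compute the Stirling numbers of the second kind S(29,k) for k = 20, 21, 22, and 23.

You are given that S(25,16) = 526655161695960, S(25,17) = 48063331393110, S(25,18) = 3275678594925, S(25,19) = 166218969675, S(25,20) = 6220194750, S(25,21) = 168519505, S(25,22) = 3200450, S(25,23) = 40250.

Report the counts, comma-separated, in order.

r26: T_26,17=17×48063331393110+526655161695960=1343731795378830; T_26,18=18×3275678594925+48063331393110=107025546101760; T_26,19=19×166218969675+3275678594925=6433839018750; T_26,20=20×6220194750+166218969675=290622864675; T_26,21=21×168519505+6220194750=9759104355; T_26,22=22×3200450+168519505=238929405; T_26,23=23×40250+3200450=4126200
r27: T_27,18=18×107025546101760+1343731795378830=3270191625210510; T_27,19=19×6433839018750+107025546101760=229268487458010; T_27,20=20×290622864675+6433839018750=12246296312250; T_27,21=21×9759104355+290622864675=495564056130; T_27,22=22×238929405+9759104355=15015551265; T_27,23=23×4126200+238929405=333832005
r28: T_28,19=19×229268487458010+3270191625210510=7626292886912700; T_28,20=20×12246296312250+229268487458010=474194413703010; T_28,21=21×495564056130+12246296312250=22653141490980; T_28,22=22×15015551265+495564056130=825906183960; T_28,23=23×333832005+15015551265=22693687380
r29: T_29,20=20×474194413703010+7626292886912700=17110181160972900; T_29,21=21×22653141490980+474194413703010=949910385013590; T_29,22=22×825906183960+22653141490980=40823077538100; T_29,23=23×22693687380+825906183960=1347860993700
Read S(29,20) = 17110181160972900, S(29,21) = 949910385013590, S(29,22) = 40823077538100, S(29,23) = 1347860993700.

17110181160972900, 949910385013590, 40823077538100, 1347860993700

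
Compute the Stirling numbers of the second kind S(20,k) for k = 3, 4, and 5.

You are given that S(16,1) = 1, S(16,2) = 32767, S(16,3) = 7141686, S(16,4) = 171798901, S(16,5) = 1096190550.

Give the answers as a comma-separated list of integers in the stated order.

row 17: T[17][1]=1·1+0=1  T[17][2]=2·32767+1=65535  T[17][3]=3·7141686+32767=21457825  T[17][4]=4·171798901+7141686=694337290  T[17][5]=5·1096190550+171798901=5652751651
row 18: T[18][1]=1·1+0=1  T[18][2]=2·65535+1=131071  T[18][3]=3·21457825+65535=64439010  T[18][4]=4·694337290+21457825=2798806985  T[18][5]=5·5652751651+694337290=28958095545
row 19: T[19][2]=2·131071+1=262143  T[19][3]=3·64439010+131071=193448101  T[19][4]=4·2798806985+64439010=11259666950  T[19][5]=5·28958095545+2798806985=147589284710
row 20: T[20][3]=3·193448101+262143=580606446  T[20][4]=4·11259666950+193448101=45232115901  T[20][5]=5·147589284710+11259666950=749206090500
Read S(20,3) = 580606446, S(20,4) = 45232115901, S(20,5) = 749206090500.

580606446, 45232115901, 749206090500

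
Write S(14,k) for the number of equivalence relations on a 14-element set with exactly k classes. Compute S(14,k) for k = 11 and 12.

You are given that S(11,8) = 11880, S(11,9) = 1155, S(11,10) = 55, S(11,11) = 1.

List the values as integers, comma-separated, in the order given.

66066, 3367

row 12: T[12][9]=9·1155+11880=22275  T[12][10]=10·55+1155=1705  T[12][11]=11·1+55=66  T[12][12]=12·0+1=1
row 13: T[13][10]=10·1705+22275=39325  T[13][11]=11·66+1705=2431  T[13][12]=12·1+66=78
row 14: T[14][11]=11·2431+39325=66066  T[14][12]=12·78+2431=3367
Read S(14,11) = 66066, S(14,12) = 3367.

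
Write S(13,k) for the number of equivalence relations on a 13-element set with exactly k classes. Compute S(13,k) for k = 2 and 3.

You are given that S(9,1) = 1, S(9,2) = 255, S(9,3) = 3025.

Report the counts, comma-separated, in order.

i=10: T(10,1)=0+1·1=1 | T(10,2)=1+2·255=511 | T(10,3)=255+3·3025=9330
i=11: T(11,1)=0+1·1=1 | T(11,2)=1+2·511=1023 | T(11,3)=511+3·9330=28501
i=12: T(12,1)=0+1·1=1 | T(12,2)=1+2·1023=2047 | T(12,3)=1023+3·28501=86526
i=13: T(13,2)=1+2·2047=4095 | T(13,3)=2047+3·86526=261625
Read S(13,2) = 4095, S(13,3) = 261625.

4095, 261625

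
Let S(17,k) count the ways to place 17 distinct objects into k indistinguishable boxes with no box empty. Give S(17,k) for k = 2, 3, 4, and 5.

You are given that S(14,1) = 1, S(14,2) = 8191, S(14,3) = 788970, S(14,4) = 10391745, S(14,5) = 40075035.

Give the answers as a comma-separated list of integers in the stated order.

row 15: T[15][1]=1·1+0=1  T[15][2]=2·8191+1=16383  T[15][3]=3·788970+8191=2375101  T[15][4]=4·10391745+788970=42355950  T[15][5]=5·40075035+10391745=210766920
row 16: T[16][1]=1·1+0=1  T[16][2]=2·16383+1=32767  T[16][3]=3·2375101+16383=7141686  T[16][4]=4·42355950+2375101=171798901  T[16][5]=5·210766920+42355950=1096190550
row 17: T[17][2]=2·32767+1=65535  T[17][3]=3·7141686+32767=21457825  T[17][4]=4·171798901+7141686=694337290  T[17][5]=5·1096190550+171798901=5652751651
Read S(17,2) = 65535, S(17,3) = 21457825, S(17,4) = 694337290, S(17,5) = 5652751651.

65535, 21457825, 694337290, 5652751651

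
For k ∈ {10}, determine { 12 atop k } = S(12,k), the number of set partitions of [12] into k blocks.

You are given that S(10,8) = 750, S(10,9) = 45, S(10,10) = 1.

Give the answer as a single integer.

1705

@11  (11,9):45·9+750→1155, (11,10):1·10+45→55
@12  (12,10):55·10+1155→1705
Read S(12,10) = 1705.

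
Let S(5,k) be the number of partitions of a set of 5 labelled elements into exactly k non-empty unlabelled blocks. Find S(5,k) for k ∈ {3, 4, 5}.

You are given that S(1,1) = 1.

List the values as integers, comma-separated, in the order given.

25, 10, 1

@2  (2,1):1·1+0→1, (2,2):0·2+1→1
@3  (3,1):1·1+0→1, (3,2):1·2+1→3, (3,3):0·3+1→1
@4  (4,2):3·2+1→7, (4,3):1·3+3→6, (4,4):0·4+1→1
@5  (5,3):6·3+7→25, (5,4):1·4+6→10, (5,5):0·5+1→1
Read S(5,3) = 25, S(5,4) = 10, S(5,5) = 1.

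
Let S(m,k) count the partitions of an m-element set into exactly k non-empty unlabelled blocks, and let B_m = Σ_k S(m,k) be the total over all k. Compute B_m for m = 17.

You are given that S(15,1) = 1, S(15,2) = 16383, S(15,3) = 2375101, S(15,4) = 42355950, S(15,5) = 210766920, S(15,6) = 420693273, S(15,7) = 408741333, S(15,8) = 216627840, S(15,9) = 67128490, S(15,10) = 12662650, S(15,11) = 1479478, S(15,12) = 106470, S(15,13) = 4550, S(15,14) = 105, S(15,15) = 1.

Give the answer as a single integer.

@16  (16,1):1·1+0→1, (16,2):16383·2+1→32767, (16,3):2375101·3+16383→7141686, (16,4):42355950·4+2375101→171798901, (16,5):210766920·5+42355950→1096190550, (16,6):420693273·6+210766920→2734926558, (16,7):408741333·7+420693273→3281882604, (16,8):216627840·8+408741333→2141764053, (16,9):67128490·9+216627840→820784250, (16,10):12662650·10+67128490→193754990, (16,11):1479478·11+12662650→28936908, (16,12):106470·12+1479478→2757118, (16,13):4550·13+106470→165620, (16,14):105·14+4550→6020, (16,15):1·15+105→120, (16,16):0·16+1→1
@17  (17,1):1·1+0→1, (17,2):32767·2+1→65535, (17,3):7141686·3+32767→21457825, (17,4):171798901·4+7141686→694337290, (17,5):1096190550·5+171798901→5652751651, (17,6):2734926558·6+1096190550→17505749898, (17,7):3281882604·7+2734926558→25708104786, (17,8):2141764053·8+3281882604→20415995028, (17,9):820784250·9+2141764053→9528822303, (17,10):193754990·10+820784250→2758334150, (17,11):28936908·11+193754990→512060978, (17,12):2757118·12+28936908→62022324, (17,13):165620·13+2757118→4910178, (17,14):6020·14+165620→249900, (17,15):120·15+6020→7820, (17,16):1·16+120→136, (17,17):0·17+1→1
B_17 = ΣS(17,k) = 1+65535+21457825+694337290+5652751651+17505749898+25708104786+20415995028+9528822303+2758334150+512060978+62022324+4910178+249900+7820+136+1 = 82864869804

82864869804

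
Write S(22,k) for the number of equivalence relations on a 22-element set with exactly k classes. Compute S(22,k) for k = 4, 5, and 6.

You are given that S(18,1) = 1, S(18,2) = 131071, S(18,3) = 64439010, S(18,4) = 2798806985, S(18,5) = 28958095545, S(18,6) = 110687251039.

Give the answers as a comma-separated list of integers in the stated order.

727778623825, 19137821912055, 163305339345225

i=19: T(19,1)=0+1·1=1 | T(19,2)=1+2·131071=262143 | T(19,3)=131071+3·64439010=193448101 | T(19,4)=64439010+4·2798806985=11259666950 | T(19,5)=2798806985+5·28958095545=147589284710 | T(19,6)=28958095545+6·110687251039=693081601779
i=20: T(20,2)=1+2·262143=524287 | T(20,3)=262143+3·193448101=580606446 | T(20,4)=193448101+4·11259666950=45232115901 | T(20,5)=11259666950+5·147589284710=749206090500 | T(20,6)=147589284710+6·693081601779=4306078895384
i=21: T(21,3)=524287+3·580606446=1742343625 | T(21,4)=580606446+4·45232115901=181509070050 | T(21,5)=45232115901+5·749206090500=3791262568401 | T(21,6)=749206090500+6·4306078895384=26585679462804
i=22: T(22,4)=1742343625+4·181509070050=727778623825 | T(22,5)=181509070050+5·3791262568401=19137821912055 | T(22,6)=3791262568401+6·26585679462804=163305339345225
Read S(22,4) = 727778623825, S(22,5) = 19137821912055, S(22,6) = 163305339345225.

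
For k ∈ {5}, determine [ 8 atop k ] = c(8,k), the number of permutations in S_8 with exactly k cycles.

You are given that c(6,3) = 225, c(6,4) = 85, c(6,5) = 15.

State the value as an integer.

1960

i=7: T(7,4)=225+6·85=735 | T(7,5)=85+6·15=175
i=8: T(8,5)=735+7·175=1960
Read c(8,5) = 1960.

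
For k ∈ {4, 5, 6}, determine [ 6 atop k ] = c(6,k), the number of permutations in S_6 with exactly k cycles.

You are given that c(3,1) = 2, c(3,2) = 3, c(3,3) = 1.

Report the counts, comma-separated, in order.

@4  (4,2):3·3+2→11, (4,3):1·3+3→6, (4,4):0·3+1→1
@5  (5,3):6·4+11→35, (5,4):1·4+6→10, (5,5):0·4+1→1
@6  (6,4):10·5+35→85, (6,5):1·5+10→15, (6,6):0·5+1→1
Read c(6,4) = 85, c(6,5) = 15, c(6,6) = 1.

85, 15, 1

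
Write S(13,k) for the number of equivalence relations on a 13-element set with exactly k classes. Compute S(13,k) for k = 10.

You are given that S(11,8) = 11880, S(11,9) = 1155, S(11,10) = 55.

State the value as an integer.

row 12: T[12][9]=9·1155+11880=22275  T[12][10]=10·55+1155=1705
row 13: T[13][10]=10·1705+22275=39325
Read S(13,10) = 39325.

39325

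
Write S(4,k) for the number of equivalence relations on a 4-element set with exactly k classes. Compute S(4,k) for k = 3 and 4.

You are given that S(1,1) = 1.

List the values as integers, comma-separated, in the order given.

6, 1

@2  (2,1):1·1+0→1, (2,2):0·2+1→1
@3  (3,2):1·2+1→3, (3,3):0·3+1→1
@4  (4,3):1·3+3→6, (4,4):0·4+1→1
Read S(4,3) = 6, S(4,4) = 1.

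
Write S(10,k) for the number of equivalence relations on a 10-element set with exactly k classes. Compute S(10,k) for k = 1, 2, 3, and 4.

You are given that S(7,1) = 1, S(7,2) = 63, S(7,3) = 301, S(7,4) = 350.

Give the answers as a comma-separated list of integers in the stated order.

r8: T_8,1=1×1+0=1; T_8,2=2×63+1=127; T_8,3=3×301+63=966; T_8,4=4×350+301=1701
r9: T_9,1=1×1+0=1; T_9,2=2×127+1=255; T_9,3=3×966+127=3025; T_9,4=4×1701+966=7770
r10: T_10,1=1×1+0=1; T_10,2=2×255+1=511; T_10,3=3×3025+255=9330; T_10,4=4×7770+3025=34105
Read S(10,1) = 1, S(10,2) = 511, S(10,3) = 9330, S(10,4) = 34105.

1, 511, 9330, 34105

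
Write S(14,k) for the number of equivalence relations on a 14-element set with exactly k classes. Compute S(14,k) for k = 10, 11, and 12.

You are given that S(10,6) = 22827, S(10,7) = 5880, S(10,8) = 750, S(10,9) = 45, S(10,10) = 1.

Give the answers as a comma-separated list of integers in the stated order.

@11  (11,7):5880·7+22827→63987, (11,8):750·8+5880→11880, (11,9):45·9+750→1155, (11,10):1·10+45→55, (11,11):0·11+1→1
@12  (12,8):11880·8+63987→159027, (12,9):1155·9+11880→22275, (12,10):55·10+1155→1705, (12,11):1·11+55→66, (12,12):0·12+1→1
@13  (13,9):22275·9+159027→359502, (13,10):1705·10+22275→39325, (13,11):66·11+1705→2431, (13,12):1·12+66→78
@14  (14,10):39325·10+359502→752752, (14,11):2431·11+39325→66066, (14,12):78·12+2431→3367
Read S(14,10) = 752752, S(14,11) = 66066, S(14,12) = 3367.

752752, 66066, 3367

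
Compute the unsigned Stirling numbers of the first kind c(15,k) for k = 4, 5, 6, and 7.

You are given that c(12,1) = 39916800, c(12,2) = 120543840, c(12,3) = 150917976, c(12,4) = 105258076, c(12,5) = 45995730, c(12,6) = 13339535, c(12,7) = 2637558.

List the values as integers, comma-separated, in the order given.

r13: T_13,2=12×120543840+39916800=1486442880; T_13,3=12×150917976+120543840=1931559552; T_13,4=12×105258076+150917976=1414014888; T_13,5=12×45995730+105258076=657206836; T_13,6=12×13339535+45995730=206070150; T_13,7=12×2637558+13339535=44990231
r14: T_14,3=13×1931559552+1486442880=26596717056; T_14,4=13×1414014888+1931559552=20313753096; T_14,5=13×657206836+1414014888=9957703756; T_14,6=13×206070150+657206836=3336118786; T_14,7=13×44990231+206070150=790943153
r15: T_15,4=14×20313753096+26596717056=310989260400; T_15,5=14×9957703756+20313753096=159721605680; T_15,6=14×3336118786+9957703756=56663366760; T_15,7=14×790943153+3336118786=14409322928
Read c(15,4) = 310989260400, c(15,5) = 159721605680, c(15,6) = 56663366760, c(15,7) = 14409322928.

310989260400, 159721605680, 56663366760, 14409322928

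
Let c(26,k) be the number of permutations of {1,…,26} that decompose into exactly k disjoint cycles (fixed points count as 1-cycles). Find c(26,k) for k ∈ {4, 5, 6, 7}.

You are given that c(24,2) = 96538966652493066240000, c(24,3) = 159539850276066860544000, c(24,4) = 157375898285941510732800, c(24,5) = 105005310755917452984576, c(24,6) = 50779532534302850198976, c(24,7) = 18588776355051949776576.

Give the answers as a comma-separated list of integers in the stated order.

r25: T_25,3=24×159539850276066860544000+96538966652493066240000=3925495373278097719296000; T_25,4=24×157375898285941510732800+159539850276066860544000=3936561409138663118131200; T_25,5=24×105005310755917452984576+157375898285941510732800=2677503356427960382362624; T_25,6=24×50779532534302850198976+105005310755917452984576=1323714091579185857760000; T_25,7=24×18588776355051949776576+50779532534302850198976=496910165055549644836800
r26: T_26,4=25×3936561409138663118131200+3925495373278097719296000=102339530601744675672576000; T_26,5=25×2677503356427960382362624+3936561409138663118131200=70874145319837672677196800; T_26,6=25×1323714091579185857760000+2677503356427960382362624=35770355645907606826362624; T_26,7=25×496910165055549644836800+1323714091579185857760000=13746468217967926978680000
Read c(26,4) = 102339530601744675672576000, c(26,5) = 70874145319837672677196800, c(26,6) = 35770355645907606826362624, c(26,7) = 13746468217967926978680000.

102339530601744675672576000, 70874145319837672677196800, 35770355645907606826362624, 13746468217967926978680000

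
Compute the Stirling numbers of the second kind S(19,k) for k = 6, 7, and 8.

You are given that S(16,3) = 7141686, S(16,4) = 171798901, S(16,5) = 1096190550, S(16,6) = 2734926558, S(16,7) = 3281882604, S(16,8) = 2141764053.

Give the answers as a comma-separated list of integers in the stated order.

693081601779, 1492924634839, 1709751003480

@17  (17,4):171798901·4+7141686→694337290, (17,5):1096190550·5+171798901→5652751651, (17,6):2734926558·6+1096190550→17505749898, (17,7):3281882604·7+2734926558→25708104786, (17,8):2141764053·8+3281882604→20415995028
@18  (18,5):5652751651·5+694337290→28958095545, (18,6):17505749898·6+5652751651→110687251039, (18,7):25708104786·7+17505749898→197462483400, (18,8):20415995028·8+25708104786→189036065010
@19  (19,6):110687251039·6+28958095545→693081601779, (19,7):197462483400·7+110687251039→1492924634839, (19,8):189036065010·8+197462483400→1709751003480
Read S(19,6) = 693081601779, S(19,7) = 1492924634839, S(19,8) = 1709751003480.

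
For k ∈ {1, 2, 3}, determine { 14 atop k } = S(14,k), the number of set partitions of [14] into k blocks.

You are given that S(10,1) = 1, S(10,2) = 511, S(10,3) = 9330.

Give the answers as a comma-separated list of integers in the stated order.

[11] T[11,1]:1*1+0=1 · T[11,2]:2*511+1=1023 · T[11,3]:3*9330+511=28501
[12] T[12,1]:1*1+0=1 · T[12,2]:2*1023+1=2047 · T[12,3]:3*28501+1023=86526
[13] T[13,1]:1*1+0=1 · T[13,2]:2*2047+1=4095 · T[13,3]:3*86526+2047=261625
[14] T[14,1]:1*1+0=1 · T[14,2]:2*4095+1=8191 · T[14,3]:3*261625+4095=788970
Read S(14,1) = 1, S(14,2) = 8191, S(14,3) = 788970.

1, 8191, 788970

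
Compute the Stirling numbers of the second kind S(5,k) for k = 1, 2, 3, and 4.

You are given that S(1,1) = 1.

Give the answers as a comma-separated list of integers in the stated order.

1, 15, 25, 10

[2] T[2,1]:1*1+0=1 · T[2,2]:2*0+1=1
[3] T[3,1]:1*1+0=1 · T[3,2]:2*1+1=3 · T[3,3]:3*0+1=1
[4] T[4,1]:1*1+0=1 · T[4,2]:2*3+1=7 · T[4,3]:3*1+3=6 · T[4,4]:4*0+1=1
[5] T[5,1]:1*1+0=1 · T[5,2]:2*7+1=15 · T[5,3]:3*6+7=25 · T[5,4]:4*1+6=10
Read S(5,1) = 1, S(5,2) = 15, S(5,3) = 25, S(5,4) = 10.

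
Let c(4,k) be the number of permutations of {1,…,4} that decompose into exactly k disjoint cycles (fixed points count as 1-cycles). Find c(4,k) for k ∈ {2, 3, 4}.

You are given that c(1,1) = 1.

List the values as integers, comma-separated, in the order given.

11, 6, 1

row 2: T[2][1]=1·1+0=1  T[2][2]=1·0+1=1
row 3: T[3][1]=2·1+0=2  T[3][2]=2·1+1=3  T[3][3]=2·0+1=1
row 4: T[4][2]=3·3+2=11  T[4][3]=3·1+3=6  T[4][4]=3·0+1=1
Read c(4,2) = 11, c(4,3) = 6, c(4,4) = 1.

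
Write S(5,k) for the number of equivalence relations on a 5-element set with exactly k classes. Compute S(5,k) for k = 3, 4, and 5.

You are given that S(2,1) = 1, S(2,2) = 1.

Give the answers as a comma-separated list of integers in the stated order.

25, 10, 1

row 3: T[3][1]=1·1+0=1  T[3][2]=2·1+1=3  T[3][3]=3·0+1=1
row 4: T[4][2]=2·3+1=7  T[4][3]=3·1+3=6  T[4][4]=4·0+1=1
row 5: T[5][3]=3·6+7=25  T[5][4]=4·1+6=10  T[5][5]=5·0+1=1
Read S(5,3) = 25, S(5,4) = 10, S(5,5) = 1.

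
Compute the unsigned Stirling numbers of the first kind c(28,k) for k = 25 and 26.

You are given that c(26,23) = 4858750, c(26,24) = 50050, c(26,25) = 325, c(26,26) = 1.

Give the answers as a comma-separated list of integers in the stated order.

7739550, 67977

row 27: T[27][24]=26·50050+4858750=6160050  T[27][25]=26·325+50050=58500  T[27][26]=26·1+325=351
row 28: T[28][25]=27·58500+6160050=7739550  T[28][26]=27·351+58500=67977
Read c(28,25) = 7739550, c(28,26) = 67977.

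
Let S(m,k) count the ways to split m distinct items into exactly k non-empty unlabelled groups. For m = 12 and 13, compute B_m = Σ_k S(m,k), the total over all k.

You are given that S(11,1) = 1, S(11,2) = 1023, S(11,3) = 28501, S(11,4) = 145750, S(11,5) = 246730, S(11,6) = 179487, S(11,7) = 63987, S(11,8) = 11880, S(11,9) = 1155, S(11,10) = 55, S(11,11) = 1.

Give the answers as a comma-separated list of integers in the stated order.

@12  (12,1):1·1+0→1, (12,2):1023·2+1→2047, (12,3):28501·3+1023→86526, (12,4):145750·4+28501→611501, (12,5):246730·5+145750→1379400, (12,6):179487·6+246730→1323652, (12,7):63987·7+179487→627396, (12,8):11880·8+63987→159027, (12,9):1155·9+11880→22275, (12,10):55·10+1155→1705, (12,11):1·11+55→66, (12,12):0·12+1→1
@13  (13,1):1·1+0→1, (13,2):2047·2+1→4095, (13,3):86526·3+2047→261625, (13,4):611501·4+86526→2532530, (13,5):1379400·5+611501→7508501, (13,6):1323652·6+1379400→9321312, (13,7):627396·7+1323652→5715424, (13,8):159027·8+627396→1899612, (13,9):22275·9+159027→359502, (13,10):1705·10+22275→39325, (13,11):66·11+1705→2431, (13,12):1·12+66→78, (13,13):0·13+1→1
B_12 = ΣS(12,k) = 1+2047+86526+611501+1379400+1323652+627396+159027+22275+1705+66+1 = 4213597
B_13 = ΣS(13,k) = 1+4095+261625+2532530+7508501+9321312+5715424+1899612+359502+39325+2431+78+1 = 27644437

4213597, 27644437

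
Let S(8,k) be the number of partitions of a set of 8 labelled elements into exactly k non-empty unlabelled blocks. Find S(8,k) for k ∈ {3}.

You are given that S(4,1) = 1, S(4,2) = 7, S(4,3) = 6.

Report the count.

966

row 5: T[5][1]=1·1+0=1  T[5][2]=2·7+1=15  T[5][3]=3·6+7=25
row 6: T[6][1]=1·1+0=1  T[6][2]=2·15+1=31  T[6][3]=3·25+15=90
row 7: T[7][2]=2·31+1=63  T[7][3]=3·90+31=301
row 8: T[8][3]=3·301+63=966
Read S(8,3) = 966.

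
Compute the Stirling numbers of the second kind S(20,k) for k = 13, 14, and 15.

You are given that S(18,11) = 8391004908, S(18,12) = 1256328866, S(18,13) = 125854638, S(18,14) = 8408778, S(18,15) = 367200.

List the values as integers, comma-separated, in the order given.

61068660380, 6302524580, 452329200

row 19: T[19][12]=12·1256328866+8391004908=23466951300  T[19][13]=13·125854638+1256328866=2892439160  T[19][14]=14·8408778+125854638=243577530  T[19][15]=15·367200+8408778=13916778
row 20: T[20][13]=13·2892439160+23466951300=61068660380  T[20][14]=14·243577530+2892439160=6302524580  T[20][15]=15·13916778+243577530=452329200
Read S(20,13) = 61068660380, S(20,14) = 6302524580, S(20,15) = 452329200.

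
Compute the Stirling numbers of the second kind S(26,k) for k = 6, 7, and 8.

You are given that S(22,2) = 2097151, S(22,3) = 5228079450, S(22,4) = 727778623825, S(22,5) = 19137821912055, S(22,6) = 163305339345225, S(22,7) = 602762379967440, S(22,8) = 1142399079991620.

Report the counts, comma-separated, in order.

[23] T[23,3]:3*5228079450+2097151=15686335501 · T[23,4]:4*727778623825+5228079450=2916342574750 · T[23,5]:5*19137821912055+727778623825=96416888184100 · T[23,6]:6*163305339345225+19137821912055=998969857983405 · T[23,7]:7*602762379967440+163305339345225=4382641999117305 · T[23,8]:8*1142399079991620+602762379967440=9741955019900400
[24] T[24,4]:4*2916342574750+15686335501=11681056634501 · T[24,5]:5*96416888184100+2916342574750=485000783495250 · T[24,6]:6*998969857983405+96416888184100=6090236036084530 · T[24,7]:7*4382641999117305+998969857983405=31677463851804540 · T[24,8]:8*9741955019900400+4382641999117305=82318282158320505
[25] T[25,5]:5*485000783495250+11681056634501=2436684974110751 · T[25,6]:6*6090236036084530+485000783495250=37026417000002430 · T[25,7]:7*31677463851804540+6090236036084530=227832482998716310 · T[25,8]:8*82318282158320505+31677463851804540=690223721118368580
[26] T[26,6]:6*37026417000002430+2436684974110751=224595186974125331 · T[26,7]:7*227832482998716310+37026417000002430=1631853797991016600 · T[26,8]:8*690223721118368580+227832482998716310=5749622251945664950
Read S(26,6) = 224595186974125331, S(26,7) = 1631853797991016600, S(26,8) = 5749622251945664950.

224595186974125331, 1631853797991016600, 5749622251945664950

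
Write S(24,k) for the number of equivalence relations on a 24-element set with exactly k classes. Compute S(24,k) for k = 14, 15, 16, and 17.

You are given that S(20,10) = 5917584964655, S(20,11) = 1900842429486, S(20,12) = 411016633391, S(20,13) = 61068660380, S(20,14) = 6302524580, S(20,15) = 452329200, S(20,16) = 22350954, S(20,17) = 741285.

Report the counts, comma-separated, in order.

1362091021641000, 195820242247080, 20677182465555, 1610949936915

i=21: T(21,11)=5917584964655+11·1900842429486=26826851689001 | T(21,12)=1900842429486+12·411016633391=6833042030178 | T(21,13)=411016633391+13·61068660380=1204909218331 | T(21,14)=61068660380+14·6302524580=149304004500 | T(21,15)=6302524580+15·452329200=13087462580 | T(21,16)=452329200+16·22350954=809944464 | T(21,17)=22350954+17·741285=34952799
i=22: T(22,12)=26826851689001+12·6833042030178=108823356051137 | T(22,13)=6833042030178+13·1204909218331=22496861868481 | T(22,14)=1204909218331+14·149304004500=3295165281331 | T(22,15)=149304004500+15·13087462580=345615943200 | T(22,16)=13087462580+16·809944464=26046574004 | T(22,17)=809944464+17·34952799=1404142047
i=23: T(23,13)=108823356051137+13·22496861868481=401282560341390 | T(23,14)=22496861868481+14·3295165281331=68629175807115 | T(23,15)=3295165281331+15·345615943200=8479404429331 | T(23,16)=345615943200+16·26046574004=762361127264 | T(23,17)=26046574004+17·1404142047=49916988803
i=24: T(24,14)=401282560341390+14·68629175807115=1362091021641000 | T(24,15)=68629175807115+15·8479404429331=195820242247080 | T(24,16)=8479404429331+16·762361127264=20677182465555 | T(24,17)=762361127264+17·49916988803=1610949936915
Read S(24,14) = 1362091021641000, S(24,15) = 195820242247080, S(24,16) = 20677182465555, S(24,17) = 1610949936915.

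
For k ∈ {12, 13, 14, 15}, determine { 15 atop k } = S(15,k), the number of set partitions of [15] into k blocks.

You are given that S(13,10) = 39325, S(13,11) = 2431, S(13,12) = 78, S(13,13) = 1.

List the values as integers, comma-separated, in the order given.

106470, 4550, 105, 1

i=14: T(14,11)=39325+11·2431=66066 | T(14,12)=2431+12·78=3367 | T(14,13)=78+13·1=91 | T(14,14)=1+14·0=1
i=15: T(15,12)=66066+12·3367=106470 | T(15,13)=3367+13·91=4550 | T(15,14)=91+14·1=105 | T(15,15)=1+15·0=1
Read S(15,12) = 106470, S(15,13) = 4550, S(15,14) = 105, S(15,15) = 1.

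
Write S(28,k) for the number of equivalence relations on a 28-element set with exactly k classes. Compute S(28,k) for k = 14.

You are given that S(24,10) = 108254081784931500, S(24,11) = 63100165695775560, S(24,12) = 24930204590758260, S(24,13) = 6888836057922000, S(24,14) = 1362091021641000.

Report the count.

148782988064375309400

[25] T[25,11]:11*63100165695775560+108254081784931500=802355904438462660 · T[25,12]:12*24930204590758260+63100165695775560=362262620784874680 · T[25,13]:13*6888836057922000+24930204590758260=114485073343744260 · T[25,14]:14*1362091021641000+6888836057922000=25958110360896000
[26] T[26,12]:12*362262620784874680+802355904438462660=5149507353856958820 · T[26,13]:13*114485073343744260+362262620784874680=1850568574253550060 · T[26,14]:14*25958110360896000+114485073343744260=477898618396288260
[27] T[27,13]:13*1850568574253550060+5149507353856958820=29206898819153109600 · T[27,14]:14*477898618396288260+1850568574253550060=8541149231801585700
[28] T[28,14]:14*8541149231801585700+29206898819153109600=148782988064375309400
Read S(28,14) = 148782988064375309400.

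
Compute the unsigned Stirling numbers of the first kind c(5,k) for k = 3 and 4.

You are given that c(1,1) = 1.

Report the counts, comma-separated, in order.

35, 10

row 2: T[2][1]=1·1+0=1  T[2][2]=1·0+1=1
row 3: T[3][1]=2·1+0=2  T[3][2]=2·1+1=3  T[3][3]=2·0+1=1
row 4: T[4][2]=3·3+2=11  T[4][3]=3·1+3=6  T[4][4]=3·0+1=1
row 5: T[5][3]=4·6+11=35  T[5][4]=4·1+6=10
Read c(5,3) = 35, c(5,4) = 10.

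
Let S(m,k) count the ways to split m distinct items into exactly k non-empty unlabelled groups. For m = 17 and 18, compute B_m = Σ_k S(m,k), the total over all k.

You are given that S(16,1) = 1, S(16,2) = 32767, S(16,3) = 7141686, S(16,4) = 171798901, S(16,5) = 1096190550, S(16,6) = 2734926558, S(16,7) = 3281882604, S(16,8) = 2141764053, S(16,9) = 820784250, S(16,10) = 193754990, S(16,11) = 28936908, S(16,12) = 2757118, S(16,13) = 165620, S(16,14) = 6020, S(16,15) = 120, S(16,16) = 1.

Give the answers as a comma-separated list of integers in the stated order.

row 17: T[17][1]=1·1+0=1  T[17][2]=2·32767+1=65535  T[17][3]=3·7141686+32767=21457825  T[17][4]=4·171798901+7141686=694337290  T[17][5]=5·1096190550+171798901=5652751651  T[17][6]=6·2734926558+1096190550=17505749898  T[17][7]=7·3281882604+2734926558=25708104786  T[17][8]=8·2141764053+3281882604=20415995028  T[17][9]=9·820784250+2141764053=9528822303  T[17][10]=10·193754990+820784250=2758334150  T[17][11]=11·28936908+193754990=512060978  T[17][12]=12·2757118+28936908=62022324  T[17][13]=13·165620+2757118=4910178  T[17][14]=14·6020+165620=249900  T[17][15]=15·120+6020=7820  T[17][16]=16·1+120=136  T[17][17]=17·0+1=1
row 18: T[18][1]=1·1+0=1  T[18][2]=2·65535+1=131071  T[18][3]=3·21457825+65535=64439010  T[18][4]=4·694337290+21457825=2798806985  T[18][5]=5·5652751651+694337290=28958095545  T[18][6]=6·17505749898+5652751651=110687251039  T[18][7]=7·25708104786+17505749898=197462483400  T[18][8]=8·20415995028+25708104786=189036065010  T[18][9]=9·9528822303+20415995028=106175395755  T[18][10]=10·2758334150+9528822303=37112163803  T[18][11]=11·512060978+2758334150=8391004908  T[18][12]=12·62022324+512060978=1256328866  T[18][13]=13·4910178+62022324=125854638  T[18][14]=14·249900+4910178=8408778  T[18][15]=15·7820+249900=367200  T[18][16]=16·136+7820=9996  T[18][17]=17·1+136=153  T[18][18]=18·0+1=1
B_17 = ΣS(17,k) = 1+65535+21457825+694337290+5652751651+17505749898+25708104786+20415995028+9528822303+2758334150+512060978+62022324+4910178+249900+7820+136+1 = 82864869804
B_18 = ΣS(18,k) = 1+131071+64439010+2798806985+28958095545+110687251039+197462483400+189036065010+106175395755+37112163803+8391004908+1256328866+125854638+8408778+367200+9996+153+1 = 682076806159

82864869804, 682076806159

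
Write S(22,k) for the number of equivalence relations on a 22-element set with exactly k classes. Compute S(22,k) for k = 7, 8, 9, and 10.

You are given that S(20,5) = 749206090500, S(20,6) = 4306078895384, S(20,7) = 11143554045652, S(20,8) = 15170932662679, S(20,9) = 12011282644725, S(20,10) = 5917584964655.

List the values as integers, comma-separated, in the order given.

r21: T_21,6=6×4306078895384+749206090500=26585679462804; T_21,7=7×11143554045652+4306078895384=82310957214948; T_21,8=8×15170932662679+11143554045652=132511015347084; T_21,9=9×12011282644725+15170932662679=123272476465204; T_21,10=10×5917584964655+12011282644725=71187132291275
r22: T_22,7=7×82310957214948+26585679462804=602762379967440; T_22,8=8×132511015347084+82310957214948=1142399079991620; T_22,9=9×123272476465204+132511015347084=1241963303533920; T_22,10=10×71187132291275+123272476465204=835143799377954
Read S(22,7) = 602762379967440, S(22,8) = 1142399079991620, S(22,9) = 1241963303533920, S(22,10) = 835143799377954.

602762379967440, 1142399079991620, 1241963303533920, 835143799377954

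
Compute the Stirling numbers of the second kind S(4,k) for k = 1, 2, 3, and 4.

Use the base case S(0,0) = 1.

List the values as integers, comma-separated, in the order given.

1, 7, 6, 1

i=1: T(1,1)=1+1·0=1
i=2: T(2,1)=0+1·1=1 | T(2,2)=1+2·0=1
i=3: T(3,1)=0+1·1=1 | T(3,2)=1+2·1=3 | T(3,3)=1+3·0=1
i=4: T(4,1)=0+1·1=1 | T(4,2)=1+2·3=7 | T(4,3)=3+3·1=6 | T(4,4)=1+4·0=1
Read S(4,1) = 1, S(4,2) = 7, S(4,3) = 6, S(4,4) = 1.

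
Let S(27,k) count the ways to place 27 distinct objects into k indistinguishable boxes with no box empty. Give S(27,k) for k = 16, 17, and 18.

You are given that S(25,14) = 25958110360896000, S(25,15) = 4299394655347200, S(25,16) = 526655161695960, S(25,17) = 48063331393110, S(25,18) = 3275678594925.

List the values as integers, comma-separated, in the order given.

row 26: T[26][15]=15·4299394655347200+25958110360896000=90449030191104000  T[26][16]=16·526655161695960+4299394655347200=12725877242482560  T[26][17]=17·48063331393110+526655161695960=1343731795378830  T[26][18]=18·3275678594925+48063331393110=107025546101760
row 27: T[27][16]=16·12725877242482560+90449030191104000=294063066070824960  T[27][17]=17·1343731795378830+12725877242482560=35569317763922670  T[27][18]=18·107025546101760+1343731795378830=3270191625210510
Read S(27,16) = 294063066070824960, S(27,17) = 35569317763922670, S(27,18) = 3270191625210510.

294063066070824960, 35569317763922670, 3270191625210510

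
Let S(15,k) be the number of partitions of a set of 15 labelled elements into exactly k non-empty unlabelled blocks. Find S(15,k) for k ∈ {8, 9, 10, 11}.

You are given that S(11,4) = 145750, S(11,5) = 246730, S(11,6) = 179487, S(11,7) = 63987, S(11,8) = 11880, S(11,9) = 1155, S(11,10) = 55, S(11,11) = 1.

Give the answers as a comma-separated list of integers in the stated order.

216627840, 67128490, 12662650, 1479478

[12] T[12,5]:5*246730+145750=1379400 · T[12,6]:6*179487+246730=1323652 · T[12,7]:7*63987+179487=627396 · T[12,8]:8*11880+63987=159027 · T[12,9]:9*1155+11880=22275 · T[12,10]:10*55+1155=1705 · T[12,11]:11*1+55=66
[13] T[13,6]:6*1323652+1379400=9321312 · T[13,7]:7*627396+1323652=5715424 · T[13,8]:8*159027+627396=1899612 · T[13,9]:9*22275+159027=359502 · T[13,10]:10*1705+22275=39325 · T[13,11]:11*66+1705=2431
[14] T[14,7]:7*5715424+9321312=49329280 · T[14,8]:8*1899612+5715424=20912320 · T[14,9]:9*359502+1899612=5135130 · T[14,10]:10*39325+359502=752752 · T[14,11]:11*2431+39325=66066
[15] T[15,8]:8*20912320+49329280=216627840 · T[15,9]:9*5135130+20912320=67128490 · T[15,10]:10*752752+5135130=12662650 · T[15,11]:11*66066+752752=1479478
Read S(15,8) = 216627840, S(15,9) = 67128490, S(15,10) = 12662650, S(15,11) = 1479478.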